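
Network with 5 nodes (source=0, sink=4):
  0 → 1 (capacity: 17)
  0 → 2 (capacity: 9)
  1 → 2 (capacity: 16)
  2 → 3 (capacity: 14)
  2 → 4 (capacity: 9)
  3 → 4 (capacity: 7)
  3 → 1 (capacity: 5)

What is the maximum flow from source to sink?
Maximum flow = 16

Max flow: 16

Flow assignment:
  0 → 1: 16/17
  1 → 2: 16/16
  2 → 3: 7/14
  2 → 4: 9/9
  3 → 4: 7/7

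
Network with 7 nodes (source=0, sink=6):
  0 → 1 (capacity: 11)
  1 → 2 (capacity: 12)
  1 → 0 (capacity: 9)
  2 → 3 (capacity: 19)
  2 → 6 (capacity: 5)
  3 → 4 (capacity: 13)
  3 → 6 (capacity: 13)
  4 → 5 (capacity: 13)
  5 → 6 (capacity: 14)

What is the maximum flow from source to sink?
Maximum flow = 11

Max flow: 11

Flow assignment:
  0 → 1: 11/11
  1 → 2: 11/12
  2 → 3: 6/19
  2 → 6: 5/5
  3 → 6: 6/13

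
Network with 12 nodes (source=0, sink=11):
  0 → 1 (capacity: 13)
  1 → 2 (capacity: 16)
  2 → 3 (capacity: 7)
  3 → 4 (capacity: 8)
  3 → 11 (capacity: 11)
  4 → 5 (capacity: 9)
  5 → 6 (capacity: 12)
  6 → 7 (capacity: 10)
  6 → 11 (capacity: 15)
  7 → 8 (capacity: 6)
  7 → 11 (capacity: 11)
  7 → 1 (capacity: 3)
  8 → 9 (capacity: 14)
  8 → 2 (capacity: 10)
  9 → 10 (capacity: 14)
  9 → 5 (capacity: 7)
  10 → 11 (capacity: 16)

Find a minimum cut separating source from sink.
Min cut value = 7, edges: (2,3)

Min cut value: 7
Partition: S = [0, 1, 2], T = [3, 4, 5, 6, 7, 8, 9, 10, 11]
Cut edges: (2,3)

By max-flow min-cut theorem, max flow = min cut = 7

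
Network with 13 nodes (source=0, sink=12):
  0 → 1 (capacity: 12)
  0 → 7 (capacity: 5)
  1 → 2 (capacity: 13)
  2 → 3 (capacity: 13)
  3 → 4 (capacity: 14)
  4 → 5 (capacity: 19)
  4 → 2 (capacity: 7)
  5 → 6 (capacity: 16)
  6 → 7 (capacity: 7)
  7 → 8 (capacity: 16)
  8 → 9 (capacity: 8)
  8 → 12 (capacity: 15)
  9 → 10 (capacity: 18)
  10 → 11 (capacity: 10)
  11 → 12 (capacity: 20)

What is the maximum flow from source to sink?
Maximum flow = 12

Max flow: 12

Flow assignment:
  0 → 1: 7/12
  0 → 7: 5/5
  1 → 2: 7/13
  2 → 3: 12/13
  3 → 4: 12/14
  4 → 5: 7/19
  4 → 2: 5/7
  5 → 6: 7/16
  6 → 7: 7/7
  7 → 8: 12/16
  8 → 12: 12/15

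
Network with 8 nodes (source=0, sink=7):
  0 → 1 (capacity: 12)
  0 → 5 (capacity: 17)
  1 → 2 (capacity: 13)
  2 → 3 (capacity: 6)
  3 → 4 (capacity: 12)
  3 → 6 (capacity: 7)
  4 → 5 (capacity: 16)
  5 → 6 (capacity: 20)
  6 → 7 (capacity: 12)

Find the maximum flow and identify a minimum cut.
Max flow = 12, Min cut edges: (6,7)

Maximum flow: 12
Minimum cut: (6,7)
Partition: S = [0, 1, 2, 3, 4, 5, 6], T = [7]

Max-flow min-cut theorem verified: both equal 12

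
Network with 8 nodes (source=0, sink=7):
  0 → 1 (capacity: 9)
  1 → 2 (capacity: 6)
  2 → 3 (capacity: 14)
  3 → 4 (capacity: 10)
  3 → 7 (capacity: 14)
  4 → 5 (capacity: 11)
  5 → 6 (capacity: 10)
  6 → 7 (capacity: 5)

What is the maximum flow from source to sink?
Maximum flow = 6

Max flow: 6

Flow assignment:
  0 → 1: 6/9
  1 → 2: 6/6
  2 → 3: 6/14
  3 → 7: 6/14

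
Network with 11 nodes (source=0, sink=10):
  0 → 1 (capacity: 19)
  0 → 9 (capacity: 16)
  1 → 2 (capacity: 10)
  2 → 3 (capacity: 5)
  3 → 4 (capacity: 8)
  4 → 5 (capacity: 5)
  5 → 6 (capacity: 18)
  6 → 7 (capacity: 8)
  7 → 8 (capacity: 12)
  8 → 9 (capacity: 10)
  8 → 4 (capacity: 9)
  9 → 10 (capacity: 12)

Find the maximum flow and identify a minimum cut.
Max flow = 12, Min cut edges: (9,10)

Maximum flow: 12
Minimum cut: (9,10)
Partition: S = [0, 1, 2, 3, 4, 5, 6, 7, 8, 9], T = [10]

Max-flow min-cut theorem verified: both equal 12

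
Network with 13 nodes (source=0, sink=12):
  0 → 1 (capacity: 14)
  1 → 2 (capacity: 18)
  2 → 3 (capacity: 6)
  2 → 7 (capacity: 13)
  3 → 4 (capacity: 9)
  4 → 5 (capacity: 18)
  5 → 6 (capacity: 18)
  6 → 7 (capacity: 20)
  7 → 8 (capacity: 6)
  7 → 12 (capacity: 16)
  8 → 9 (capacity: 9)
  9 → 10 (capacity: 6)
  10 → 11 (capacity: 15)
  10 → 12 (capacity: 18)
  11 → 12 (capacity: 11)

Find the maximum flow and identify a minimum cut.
Max flow = 14, Min cut edges: (0,1)

Maximum flow: 14
Minimum cut: (0,1)
Partition: S = [0], T = [1, 2, 3, 4, 5, 6, 7, 8, 9, 10, 11, 12]

Max-flow min-cut theorem verified: both equal 14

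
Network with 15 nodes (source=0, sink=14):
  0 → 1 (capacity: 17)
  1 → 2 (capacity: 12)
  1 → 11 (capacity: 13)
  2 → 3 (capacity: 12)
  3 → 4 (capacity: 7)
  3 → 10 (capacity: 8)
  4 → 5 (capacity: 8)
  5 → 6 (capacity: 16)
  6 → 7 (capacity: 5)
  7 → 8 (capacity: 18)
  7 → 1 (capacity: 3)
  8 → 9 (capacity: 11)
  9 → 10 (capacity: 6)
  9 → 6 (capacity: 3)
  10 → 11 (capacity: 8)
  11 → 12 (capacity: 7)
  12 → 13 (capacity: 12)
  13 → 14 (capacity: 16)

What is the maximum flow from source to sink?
Maximum flow = 7

Max flow: 7

Flow assignment:
  0 → 1: 7/17
  1 → 2: 4/12
  1 → 11: 3/13
  2 → 3: 4/12
  3 → 10: 4/8
  10 → 11: 4/8
  11 → 12: 7/7
  12 → 13: 7/12
  13 → 14: 7/16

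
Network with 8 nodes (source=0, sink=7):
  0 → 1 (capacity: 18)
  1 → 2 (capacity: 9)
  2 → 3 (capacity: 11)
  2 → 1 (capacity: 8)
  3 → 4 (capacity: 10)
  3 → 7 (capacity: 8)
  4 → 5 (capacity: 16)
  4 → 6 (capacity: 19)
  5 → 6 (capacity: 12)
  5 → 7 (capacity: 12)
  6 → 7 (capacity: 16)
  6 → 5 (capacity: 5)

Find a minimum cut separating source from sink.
Min cut value = 9, edges: (1,2)

Min cut value: 9
Partition: S = [0, 1], T = [2, 3, 4, 5, 6, 7]
Cut edges: (1,2)

By max-flow min-cut theorem, max flow = min cut = 9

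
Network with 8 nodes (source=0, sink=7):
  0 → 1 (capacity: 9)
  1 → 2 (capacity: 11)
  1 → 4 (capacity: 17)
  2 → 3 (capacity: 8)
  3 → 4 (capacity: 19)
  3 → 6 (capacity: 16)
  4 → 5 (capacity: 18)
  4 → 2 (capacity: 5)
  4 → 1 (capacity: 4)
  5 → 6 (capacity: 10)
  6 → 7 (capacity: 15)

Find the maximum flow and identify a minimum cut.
Max flow = 9, Min cut edges: (0,1)

Maximum flow: 9
Minimum cut: (0,1)
Partition: S = [0], T = [1, 2, 3, 4, 5, 6, 7]

Max-flow min-cut theorem verified: both equal 9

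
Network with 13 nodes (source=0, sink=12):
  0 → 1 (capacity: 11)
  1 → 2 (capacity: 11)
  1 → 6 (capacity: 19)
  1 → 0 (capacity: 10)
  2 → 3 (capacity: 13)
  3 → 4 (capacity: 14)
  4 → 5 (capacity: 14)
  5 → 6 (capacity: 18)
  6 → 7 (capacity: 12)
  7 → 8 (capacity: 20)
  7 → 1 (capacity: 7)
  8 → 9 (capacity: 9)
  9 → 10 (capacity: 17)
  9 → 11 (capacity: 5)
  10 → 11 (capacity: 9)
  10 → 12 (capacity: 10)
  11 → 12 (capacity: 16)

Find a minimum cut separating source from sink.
Min cut value = 9, edges: (8,9)

Min cut value: 9
Partition: S = [0, 1, 2, 3, 4, 5, 6, 7, 8], T = [9, 10, 11, 12]
Cut edges: (8,9)

By max-flow min-cut theorem, max flow = min cut = 9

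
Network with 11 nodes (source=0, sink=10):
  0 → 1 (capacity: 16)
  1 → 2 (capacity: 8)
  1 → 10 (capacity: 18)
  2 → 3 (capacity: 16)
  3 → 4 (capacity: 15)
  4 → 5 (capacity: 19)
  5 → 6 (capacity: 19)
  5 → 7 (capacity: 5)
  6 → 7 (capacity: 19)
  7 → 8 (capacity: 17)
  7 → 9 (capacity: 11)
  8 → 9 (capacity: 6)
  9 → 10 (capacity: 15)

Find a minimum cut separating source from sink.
Min cut value = 16, edges: (0,1)

Min cut value: 16
Partition: S = [0], T = [1, 2, 3, 4, 5, 6, 7, 8, 9, 10]
Cut edges: (0,1)

By max-flow min-cut theorem, max flow = min cut = 16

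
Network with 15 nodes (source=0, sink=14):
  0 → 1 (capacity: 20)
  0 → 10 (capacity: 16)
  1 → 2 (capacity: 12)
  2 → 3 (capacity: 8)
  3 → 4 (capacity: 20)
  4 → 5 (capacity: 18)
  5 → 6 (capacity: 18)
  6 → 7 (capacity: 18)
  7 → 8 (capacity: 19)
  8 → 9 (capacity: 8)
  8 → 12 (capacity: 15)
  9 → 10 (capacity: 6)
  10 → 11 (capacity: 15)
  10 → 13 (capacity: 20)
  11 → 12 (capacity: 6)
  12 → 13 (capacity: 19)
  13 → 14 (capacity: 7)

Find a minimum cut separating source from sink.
Min cut value = 7, edges: (13,14)

Min cut value: 7
Partition: S = [0, 1, 2, 3, 4, 5, 6, 7, 8, 9, 10, 11, 12, 13], T = [14]
Cut edges: (13,14)

By max-flow min-cut theorem, max flow = min cut = 7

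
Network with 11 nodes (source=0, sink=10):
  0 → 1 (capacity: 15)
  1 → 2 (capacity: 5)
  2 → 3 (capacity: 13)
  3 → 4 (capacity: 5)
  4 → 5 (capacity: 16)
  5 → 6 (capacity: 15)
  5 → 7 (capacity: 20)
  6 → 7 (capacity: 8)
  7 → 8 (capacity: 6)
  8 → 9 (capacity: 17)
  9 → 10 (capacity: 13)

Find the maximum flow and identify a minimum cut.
Max flow = 5, Min cut edges: (3,4)

Maximum flow: 5
Minimum cut: (3,4)
Partition: S = [0, 1, 2, 3], T = [4, 5, 6, 7, 8, 9, 10]

Max-flow min-cut theorem verified: both equal 5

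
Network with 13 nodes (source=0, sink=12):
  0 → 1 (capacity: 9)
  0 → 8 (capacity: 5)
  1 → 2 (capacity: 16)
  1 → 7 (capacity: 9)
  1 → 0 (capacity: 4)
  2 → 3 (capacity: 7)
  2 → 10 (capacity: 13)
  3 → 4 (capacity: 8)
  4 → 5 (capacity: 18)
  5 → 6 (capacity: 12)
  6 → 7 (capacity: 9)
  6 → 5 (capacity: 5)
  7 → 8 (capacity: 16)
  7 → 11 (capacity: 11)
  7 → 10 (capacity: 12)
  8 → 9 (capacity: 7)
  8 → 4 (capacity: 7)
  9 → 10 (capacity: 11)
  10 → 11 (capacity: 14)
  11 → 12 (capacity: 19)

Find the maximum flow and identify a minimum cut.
Max flow = 14, Min cut edges: (0,1), (0,8)

Maximum flow: 14
Minimum cut: (0,1), (0,8)
Partition: S = [0], T = [1, 2, 3, 4, 5, 6, 7, 8, 9, 10, 11, 12]

Max-flow min-cut theorem verified: both equal 14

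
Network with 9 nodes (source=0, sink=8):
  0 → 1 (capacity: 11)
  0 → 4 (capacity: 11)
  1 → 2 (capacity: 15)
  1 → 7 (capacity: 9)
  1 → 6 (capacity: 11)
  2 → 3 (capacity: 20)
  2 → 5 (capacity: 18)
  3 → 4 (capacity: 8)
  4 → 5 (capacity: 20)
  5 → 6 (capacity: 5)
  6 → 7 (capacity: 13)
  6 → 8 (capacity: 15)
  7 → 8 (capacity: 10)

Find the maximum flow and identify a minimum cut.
Max flow = 16, Min cut edges: (0,1), (5,6)

Maximum flow: 16
Minimum cut: (0,1), (5,6)
Partition: S = [0, 2, 3, 4, 5], T = [1, 6, 7, 8]

Max-flow min-cut theorem verified: both equal 16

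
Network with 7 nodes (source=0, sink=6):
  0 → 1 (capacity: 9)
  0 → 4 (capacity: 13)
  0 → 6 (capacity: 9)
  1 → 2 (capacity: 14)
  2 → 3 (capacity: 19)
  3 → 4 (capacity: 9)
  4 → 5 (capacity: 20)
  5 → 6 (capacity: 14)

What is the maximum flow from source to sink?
Maximum flow = 23

Max flow: 23

Flow assignment:
  0 → 1: 9/9
  0 → 4: 5/13
  0 → 6: 9/9
  1 → 2: 9/14
  2 → 3: 9/19
  3 → 4: 9/9
  4 → 5: 14/20
  5 → 6: 14/14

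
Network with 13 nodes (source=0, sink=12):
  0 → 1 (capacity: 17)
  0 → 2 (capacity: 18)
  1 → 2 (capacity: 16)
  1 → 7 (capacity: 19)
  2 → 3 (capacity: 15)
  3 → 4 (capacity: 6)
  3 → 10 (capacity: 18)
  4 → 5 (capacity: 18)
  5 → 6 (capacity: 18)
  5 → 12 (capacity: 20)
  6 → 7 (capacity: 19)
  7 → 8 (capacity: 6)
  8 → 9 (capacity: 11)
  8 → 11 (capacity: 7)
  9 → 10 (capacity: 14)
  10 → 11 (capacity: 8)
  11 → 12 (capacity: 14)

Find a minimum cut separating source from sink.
Min cut value = 20, edges: (3,4), (11,12)

Min cut value: 20
Partition: S = [0, 1, 2, 3, 6, 7, 8, 9, 10, 11], T = [4, 5, 12]
Cut edges: (3,4), (11,12)

By max-flow min-cut theorem, max flow = min cut = 20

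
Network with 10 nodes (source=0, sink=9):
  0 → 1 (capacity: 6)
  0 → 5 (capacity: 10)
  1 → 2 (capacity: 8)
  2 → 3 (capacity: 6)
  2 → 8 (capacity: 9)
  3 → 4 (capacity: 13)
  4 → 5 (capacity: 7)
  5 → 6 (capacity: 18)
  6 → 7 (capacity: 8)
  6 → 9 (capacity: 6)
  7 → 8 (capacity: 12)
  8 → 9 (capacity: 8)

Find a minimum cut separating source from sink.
Min cut value = 14, edges: (6,9), (8,9)

Min cut value: 14
Partition: S = [0, 1, 2, 3, 4, 5, 6, 7, 8], T = [9]
Cut edges: (6,9), (8,9)

By max-flow min-cut theorem, max flow = min cut = 14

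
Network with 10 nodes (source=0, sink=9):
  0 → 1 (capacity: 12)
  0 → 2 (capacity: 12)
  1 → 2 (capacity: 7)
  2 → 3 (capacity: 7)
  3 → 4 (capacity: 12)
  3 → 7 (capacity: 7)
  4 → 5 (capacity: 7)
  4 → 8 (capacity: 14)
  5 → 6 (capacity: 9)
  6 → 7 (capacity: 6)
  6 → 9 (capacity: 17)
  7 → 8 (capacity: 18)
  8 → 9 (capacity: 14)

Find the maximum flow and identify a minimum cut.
Max flow = 7, Min cut edges: (2,3)

Maximum flow: 7
Minimum cut: (2,3)
Partition: S = [0, 1, 2], T = [3, 4, 5, 6, 7, 8, 9]

Max-flow min-cut theorem verified: both equal 7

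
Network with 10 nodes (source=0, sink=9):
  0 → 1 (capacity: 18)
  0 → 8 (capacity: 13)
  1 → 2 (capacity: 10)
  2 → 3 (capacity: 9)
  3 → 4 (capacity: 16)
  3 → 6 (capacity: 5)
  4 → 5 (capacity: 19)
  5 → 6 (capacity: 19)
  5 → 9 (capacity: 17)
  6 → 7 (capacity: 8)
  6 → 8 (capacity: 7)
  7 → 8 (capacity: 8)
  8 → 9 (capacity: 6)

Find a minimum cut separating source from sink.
Min cut value = 15, edges: (2,3), (8,9)

Min cut value: 15
Partition: S = [0, 1, 2, 6, 7, 8], T = [3, 4, 5, 9]
Cut edges: (2,3), (8,9)

By max-flow min-cut theorem, max flow = min cut = 15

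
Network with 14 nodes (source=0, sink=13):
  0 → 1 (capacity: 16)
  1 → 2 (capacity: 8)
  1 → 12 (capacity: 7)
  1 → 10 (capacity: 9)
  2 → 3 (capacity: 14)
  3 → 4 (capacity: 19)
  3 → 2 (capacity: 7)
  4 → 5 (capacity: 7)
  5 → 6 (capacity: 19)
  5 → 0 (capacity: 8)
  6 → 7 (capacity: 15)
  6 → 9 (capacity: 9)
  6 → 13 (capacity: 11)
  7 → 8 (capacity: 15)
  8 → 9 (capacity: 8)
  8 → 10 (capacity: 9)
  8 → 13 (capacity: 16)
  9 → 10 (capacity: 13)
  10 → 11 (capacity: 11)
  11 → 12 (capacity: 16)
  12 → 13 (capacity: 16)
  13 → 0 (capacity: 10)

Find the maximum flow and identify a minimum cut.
Max flow = 16, Min cut edges: (0,1)

Maximum flow: 16
Minimum cut: (0,1)
Partition: S = [0], T = [1, 2, 3, 4, 5, 6, 7, 8, 9, 10, 11, 12, 13]

Max-flow min-cut theorem verified: both equal 16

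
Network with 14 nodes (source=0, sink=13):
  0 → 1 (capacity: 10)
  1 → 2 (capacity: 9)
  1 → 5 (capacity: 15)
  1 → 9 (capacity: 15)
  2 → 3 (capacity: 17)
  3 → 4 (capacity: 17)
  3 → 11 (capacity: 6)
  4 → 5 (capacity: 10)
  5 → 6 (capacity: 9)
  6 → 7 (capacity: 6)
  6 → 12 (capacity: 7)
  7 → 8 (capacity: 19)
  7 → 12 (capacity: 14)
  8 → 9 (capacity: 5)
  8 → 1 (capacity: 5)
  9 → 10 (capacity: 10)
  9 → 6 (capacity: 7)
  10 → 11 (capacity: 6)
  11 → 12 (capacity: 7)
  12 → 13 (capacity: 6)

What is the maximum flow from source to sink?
Maximum flow = 6

Max flow: 6

Flow assignment:
  0 → 1: 6/10
  1 → 5: 9/15
  5 → 6: 9/9
  6 → 7: 3/6
  6 → 12: 6/7
  7 → 8: 3/19
  8 → 1: 3/5
  12 → 13: 6/6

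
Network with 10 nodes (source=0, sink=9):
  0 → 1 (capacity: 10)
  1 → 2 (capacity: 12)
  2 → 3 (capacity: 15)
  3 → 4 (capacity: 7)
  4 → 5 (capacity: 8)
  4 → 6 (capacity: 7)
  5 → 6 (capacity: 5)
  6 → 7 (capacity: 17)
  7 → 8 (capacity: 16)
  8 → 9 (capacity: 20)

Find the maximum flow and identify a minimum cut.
Max flow = 7, Min cut edges: (3,4)

Maximum flow: 7
Minimum cut: (3,4)
Partition: S = [0, 1, 2, 3], T = [4, 5, 6, 7, 8, 9]

Max-flow min-cut theorem verified: both equal 7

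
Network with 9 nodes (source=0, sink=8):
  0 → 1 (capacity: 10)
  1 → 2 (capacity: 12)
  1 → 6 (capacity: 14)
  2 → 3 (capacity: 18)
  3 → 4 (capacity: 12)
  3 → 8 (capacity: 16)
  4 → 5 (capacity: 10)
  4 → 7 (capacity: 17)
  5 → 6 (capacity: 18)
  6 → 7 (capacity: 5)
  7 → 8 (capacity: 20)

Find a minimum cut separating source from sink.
Min cut value = 10, edges: (0,1)

Min cut value: 10
Partition: S = [0], T = [1, 2, 3, 4, 5, 6, 7, 8]
Cut edges: (0,1)

By max-flow min-cut theorem, max flow = min cut = 10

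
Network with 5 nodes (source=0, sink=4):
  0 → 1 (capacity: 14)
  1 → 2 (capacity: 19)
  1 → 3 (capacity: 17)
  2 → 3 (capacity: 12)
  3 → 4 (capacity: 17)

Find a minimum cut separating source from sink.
Min cut value = 14, edges: (0,1)

Min cut value: 14
Partition: S = [0], T = [1, 2, 3, 4]
Cut edges: (0,1)

By max-flow min-cut theorem, max flow = min cut = 14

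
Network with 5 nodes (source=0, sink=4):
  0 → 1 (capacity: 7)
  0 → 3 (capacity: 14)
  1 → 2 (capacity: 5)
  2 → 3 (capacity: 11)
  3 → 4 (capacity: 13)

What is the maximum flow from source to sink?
Maximum flow = 13

Max flow: 13

Flow assignment:
  0 → 1: 5/7
  0 → 3: 8/14
  1 → 2: 5/5
  2 → 3: 5/11
  3 → 4: 13/13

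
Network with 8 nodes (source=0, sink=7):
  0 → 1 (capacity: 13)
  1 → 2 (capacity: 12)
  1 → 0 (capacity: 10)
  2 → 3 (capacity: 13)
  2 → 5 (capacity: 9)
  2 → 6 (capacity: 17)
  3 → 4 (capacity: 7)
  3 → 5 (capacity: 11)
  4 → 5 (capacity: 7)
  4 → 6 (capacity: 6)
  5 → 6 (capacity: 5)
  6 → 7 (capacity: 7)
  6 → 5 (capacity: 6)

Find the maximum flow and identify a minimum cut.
Max flow = 7, Min cut edges: (6,7)

Maximum flow: 7
Minimum cut: (6,7)
Partition: S = [0, 1, 2, 3, 4, 5, 6], T = [7]

Max-flow min-cut theorem verified: both equal 7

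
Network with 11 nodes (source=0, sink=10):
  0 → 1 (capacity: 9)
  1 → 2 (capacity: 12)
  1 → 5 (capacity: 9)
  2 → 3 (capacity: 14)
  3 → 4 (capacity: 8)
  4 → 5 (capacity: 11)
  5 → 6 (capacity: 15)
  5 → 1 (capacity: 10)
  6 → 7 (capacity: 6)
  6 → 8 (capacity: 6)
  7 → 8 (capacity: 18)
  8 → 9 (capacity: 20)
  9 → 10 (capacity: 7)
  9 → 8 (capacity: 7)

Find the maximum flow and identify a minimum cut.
Max flow = 7, Min cut edges: (9,10)

Maximum flow: 7
Minimum cut: (9,10)
Partition: S = [0, 1, 2, 3, 4, 5, 6, 7, 8, 9], T = [10]

Max-flow min-cut theorem verified: both equal 7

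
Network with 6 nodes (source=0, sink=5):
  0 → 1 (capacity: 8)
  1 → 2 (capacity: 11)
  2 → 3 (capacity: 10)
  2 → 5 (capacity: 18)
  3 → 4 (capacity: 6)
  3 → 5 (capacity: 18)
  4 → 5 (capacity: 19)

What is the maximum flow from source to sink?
Maximum flow = 8

Max flow: 8

Flow assignment:
  0 → 1: 8/8
  1 → 2: 8/11
  2 → 5: 8/18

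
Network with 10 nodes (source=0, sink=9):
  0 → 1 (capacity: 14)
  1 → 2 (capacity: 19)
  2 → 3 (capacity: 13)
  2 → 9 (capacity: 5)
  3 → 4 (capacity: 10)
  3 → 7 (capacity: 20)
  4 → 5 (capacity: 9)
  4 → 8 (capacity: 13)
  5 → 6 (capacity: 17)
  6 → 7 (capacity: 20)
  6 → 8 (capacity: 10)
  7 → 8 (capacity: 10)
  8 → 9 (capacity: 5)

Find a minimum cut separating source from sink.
Min cut value = 10, edges: (2,9), (8,9)

Min cut value: 10
Partition: S = [0, 1, 2, 3, 4, 5, 6, 7, 8], T = [9]
Cut edges: (2,9), (8,9)

By max-flow min-cut theorem, max flow = min cut = 10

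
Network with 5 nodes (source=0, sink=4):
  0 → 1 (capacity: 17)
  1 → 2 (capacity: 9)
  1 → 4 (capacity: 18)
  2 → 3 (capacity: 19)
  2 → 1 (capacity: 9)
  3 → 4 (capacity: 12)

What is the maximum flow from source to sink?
Maximum flow = 17

Max flow: 17

Flow assignment:
  0 → 1: 17/17
  1 → 4: 17/18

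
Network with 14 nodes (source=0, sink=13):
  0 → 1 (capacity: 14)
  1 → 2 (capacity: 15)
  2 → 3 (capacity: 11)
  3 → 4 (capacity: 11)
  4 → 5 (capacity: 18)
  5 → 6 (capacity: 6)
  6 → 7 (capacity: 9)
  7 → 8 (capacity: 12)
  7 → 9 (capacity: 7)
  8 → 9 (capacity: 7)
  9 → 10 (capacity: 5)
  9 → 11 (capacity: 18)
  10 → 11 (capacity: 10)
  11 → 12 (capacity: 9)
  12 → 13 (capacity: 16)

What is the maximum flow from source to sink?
Maximum flow = 6

Max flow: 6

Flow assignment:
  0 → 1: 6/14
  1 → 2: 6/15
  2 → 3: 6/11
  3 → 4: 6/11
  4 → 5: 6/18
  5 → 6: 6/6
  6 → 7: 6/9
  7 → 9: 6/7
  9 → 11: 6/18
  11 → 12: 6/9
  12 → 13: 6/16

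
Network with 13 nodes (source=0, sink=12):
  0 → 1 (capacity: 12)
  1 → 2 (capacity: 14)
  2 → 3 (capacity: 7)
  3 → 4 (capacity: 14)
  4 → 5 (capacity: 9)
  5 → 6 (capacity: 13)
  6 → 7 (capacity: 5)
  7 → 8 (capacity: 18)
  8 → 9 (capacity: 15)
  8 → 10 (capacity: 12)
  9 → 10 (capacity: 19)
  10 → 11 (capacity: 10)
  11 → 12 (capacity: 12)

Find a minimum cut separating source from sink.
Min cut value = 5, edges: (6,7)

Min cut value: 5
Partition: S = [0, 1, 2, 3, 4, 5, 6], T = [7, 8, 9, 10, 11, 12]
Cut edges: (6,7)

By max-flow min-cut theorem, max flow = min cut = 5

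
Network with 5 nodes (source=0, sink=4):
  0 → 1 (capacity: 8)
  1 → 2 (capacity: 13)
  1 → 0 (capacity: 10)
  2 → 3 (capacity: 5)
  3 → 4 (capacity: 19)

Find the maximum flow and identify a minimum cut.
Max flow = 5, Min cut edges: (2,3)

Maximum flow: 5
Minimum cut: (2,3)
Partition: S = [0, 1, 2], T = [3, 4]

Max-flow min-cut theorem verified: both equal 5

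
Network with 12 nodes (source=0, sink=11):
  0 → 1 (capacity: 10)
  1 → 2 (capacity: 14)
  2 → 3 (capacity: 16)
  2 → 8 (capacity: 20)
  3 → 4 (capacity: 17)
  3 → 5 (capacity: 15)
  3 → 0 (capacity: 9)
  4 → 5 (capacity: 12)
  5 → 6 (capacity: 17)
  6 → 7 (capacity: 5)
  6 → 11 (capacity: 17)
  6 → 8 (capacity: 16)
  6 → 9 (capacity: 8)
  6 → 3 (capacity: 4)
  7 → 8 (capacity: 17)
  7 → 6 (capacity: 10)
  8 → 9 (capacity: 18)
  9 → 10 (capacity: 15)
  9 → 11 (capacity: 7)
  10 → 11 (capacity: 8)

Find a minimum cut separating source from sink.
Min cut value = 10, edges: (0,1)

Min cut value: 10
Partition: S = [0], T = [1, 2, 3, 4, 5, 6, 7, 8, 9, 10, 11]
Cut edges: (0,1)

By max-flow min-cut theorem, max flow = min cut = 10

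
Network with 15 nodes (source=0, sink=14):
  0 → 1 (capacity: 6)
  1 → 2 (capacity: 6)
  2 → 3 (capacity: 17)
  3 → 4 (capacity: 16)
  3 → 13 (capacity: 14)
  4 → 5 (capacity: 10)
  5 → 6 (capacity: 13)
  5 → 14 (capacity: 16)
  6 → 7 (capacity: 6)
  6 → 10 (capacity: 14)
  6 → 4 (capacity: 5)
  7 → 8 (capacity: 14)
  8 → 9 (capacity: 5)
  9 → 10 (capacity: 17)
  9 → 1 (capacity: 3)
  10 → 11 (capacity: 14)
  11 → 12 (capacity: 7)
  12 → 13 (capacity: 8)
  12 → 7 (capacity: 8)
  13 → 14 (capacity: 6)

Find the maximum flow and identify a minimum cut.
Max flow = 6, Min cut edges: (1,2)

Maximum flow: 6
Minimum cut: (1,2)
Partition: S = [0, 1], T = [2, 3, 4, 5, 6, 7, 8, 9, 10, 11, 12, 13, 14]

Max-flow min-cut theorem verified: both equal 6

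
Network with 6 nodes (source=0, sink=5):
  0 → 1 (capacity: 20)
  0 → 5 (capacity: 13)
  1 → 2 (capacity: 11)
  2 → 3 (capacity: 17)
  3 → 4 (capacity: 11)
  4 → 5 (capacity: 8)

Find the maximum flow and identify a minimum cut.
Max flow = 21, Min cut edges: (0,5), (4,5)

Maximum flow: 21
Minimum cut: (0,5), (4,5)
Partition: S = [0, 1, 2, 3, 4], T = [5]

Max-flow min-cut theorem verified: both equal 21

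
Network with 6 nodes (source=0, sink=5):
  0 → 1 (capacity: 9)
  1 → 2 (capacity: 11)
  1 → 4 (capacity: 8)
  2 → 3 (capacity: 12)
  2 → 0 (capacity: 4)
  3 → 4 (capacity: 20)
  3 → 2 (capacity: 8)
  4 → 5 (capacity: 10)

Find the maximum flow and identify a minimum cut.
Max flow = 9, Min cut edges: (0,1)

Maximum flow: 9
Minimum cut: (0,1)
Partition: S = [0], T = [1, 2, 3, 4, 5]

Max-flow min-cut theorem verified: both equal 9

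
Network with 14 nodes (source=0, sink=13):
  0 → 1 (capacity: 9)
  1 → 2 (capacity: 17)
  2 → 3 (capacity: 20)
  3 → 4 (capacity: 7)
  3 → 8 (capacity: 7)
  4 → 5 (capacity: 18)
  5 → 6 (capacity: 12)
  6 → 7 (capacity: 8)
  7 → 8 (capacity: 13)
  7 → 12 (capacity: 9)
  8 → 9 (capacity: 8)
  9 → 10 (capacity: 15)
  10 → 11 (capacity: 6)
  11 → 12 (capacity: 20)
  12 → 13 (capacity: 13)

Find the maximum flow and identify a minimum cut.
Max flow = 9, Min cut edges: (0,1)

Maximum flow: 9
Minimum cut: (0,1)
Partition: S = [0], T = [1, 2, 3, 4, 5, 6, 7, 8, 9, 10, 11, 12, 13]

Max-flow min-cut theorem verified: both equal 9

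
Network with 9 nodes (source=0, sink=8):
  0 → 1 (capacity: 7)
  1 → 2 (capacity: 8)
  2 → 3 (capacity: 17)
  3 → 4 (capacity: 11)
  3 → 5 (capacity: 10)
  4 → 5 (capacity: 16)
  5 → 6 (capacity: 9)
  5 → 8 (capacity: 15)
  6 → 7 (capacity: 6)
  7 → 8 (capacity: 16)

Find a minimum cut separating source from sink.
Min cut value = 7, edges: (0,1)

Min cut value: 7
Partition: S = [0], T = [1, 2, 3, 4, 5, 6, 7, 8]
Cut edges: (0,1)

By max-flow min-cut theorem, max flow = min cut = 7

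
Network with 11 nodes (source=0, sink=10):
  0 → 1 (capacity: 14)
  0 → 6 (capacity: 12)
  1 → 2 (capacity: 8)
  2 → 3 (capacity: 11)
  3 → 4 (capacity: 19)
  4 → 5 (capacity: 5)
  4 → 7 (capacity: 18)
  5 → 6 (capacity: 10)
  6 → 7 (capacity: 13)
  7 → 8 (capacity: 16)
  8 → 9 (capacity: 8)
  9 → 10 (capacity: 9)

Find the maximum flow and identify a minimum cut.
Max flow = 8, Min cut edges: (8,9)

Maximum flow: 8
Minimum cut: (8,9)
Partition: S = [0, 1, 2, 3, 4, 5, 6, 7, 8], T = [9, 10]

Max-flow min-cut theorem verified: both equal 8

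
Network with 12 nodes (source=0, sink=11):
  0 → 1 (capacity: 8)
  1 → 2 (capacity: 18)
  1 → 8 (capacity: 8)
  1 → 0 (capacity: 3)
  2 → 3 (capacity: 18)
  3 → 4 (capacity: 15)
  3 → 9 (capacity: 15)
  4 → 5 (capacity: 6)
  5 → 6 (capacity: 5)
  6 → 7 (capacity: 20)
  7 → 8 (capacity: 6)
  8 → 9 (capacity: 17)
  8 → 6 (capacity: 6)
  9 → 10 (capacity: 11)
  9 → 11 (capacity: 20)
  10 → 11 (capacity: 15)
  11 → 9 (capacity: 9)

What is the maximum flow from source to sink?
Maximum flow = 8

Max flow: 8

Flow assignment:
  0 → 1: 8/8
  1 → 8: 8/8
  8 → 9: 8/17
  9 → 11: 8/20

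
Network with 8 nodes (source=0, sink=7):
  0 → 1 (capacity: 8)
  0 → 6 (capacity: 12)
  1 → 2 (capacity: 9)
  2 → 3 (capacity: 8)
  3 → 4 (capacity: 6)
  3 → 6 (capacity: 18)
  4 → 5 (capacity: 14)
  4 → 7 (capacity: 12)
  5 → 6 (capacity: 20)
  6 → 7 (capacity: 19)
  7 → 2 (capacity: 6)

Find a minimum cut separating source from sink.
Min cut value = 20, edges: (0,6), (2,3)

Min cut value: 20
Partition: S = [0, 1, 2], T = [3, 4, 5, 6, 7]
Cut edges: (0,6), (2,3)

By max-flow min-cut theorem, max flow = min cut = 20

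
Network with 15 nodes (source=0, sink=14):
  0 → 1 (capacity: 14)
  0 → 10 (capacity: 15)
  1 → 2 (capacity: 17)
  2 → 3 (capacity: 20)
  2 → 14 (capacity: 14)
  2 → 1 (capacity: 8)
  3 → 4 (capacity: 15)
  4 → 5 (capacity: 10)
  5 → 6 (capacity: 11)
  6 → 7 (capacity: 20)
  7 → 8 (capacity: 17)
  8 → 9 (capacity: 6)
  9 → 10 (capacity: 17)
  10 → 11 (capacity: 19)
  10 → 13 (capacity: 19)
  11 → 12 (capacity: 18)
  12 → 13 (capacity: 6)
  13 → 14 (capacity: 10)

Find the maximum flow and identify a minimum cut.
Max flow = 24, Min cut edges: (2,14), (13,14)

Maximum flow: 24
Minimum cut: (2,14), (13,14)
Partition: S = [0, 1, 2, 3, 4, 5, 6, 7, 8, 9, 10, 11, 12, 13], T = [14]

Max-flow min-cut theorem verified: both equal 24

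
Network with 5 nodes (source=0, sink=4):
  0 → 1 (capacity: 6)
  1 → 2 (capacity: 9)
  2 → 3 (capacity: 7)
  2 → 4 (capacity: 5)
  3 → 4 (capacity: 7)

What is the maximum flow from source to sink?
Maximum flow = 6

Max flow: 6

Flow assignment:
  0 → 1: 6/6
  1 → 2: 6/9
  2 → 3: 1/7
  2 → 4: 5/5
  3 → 4: 1/7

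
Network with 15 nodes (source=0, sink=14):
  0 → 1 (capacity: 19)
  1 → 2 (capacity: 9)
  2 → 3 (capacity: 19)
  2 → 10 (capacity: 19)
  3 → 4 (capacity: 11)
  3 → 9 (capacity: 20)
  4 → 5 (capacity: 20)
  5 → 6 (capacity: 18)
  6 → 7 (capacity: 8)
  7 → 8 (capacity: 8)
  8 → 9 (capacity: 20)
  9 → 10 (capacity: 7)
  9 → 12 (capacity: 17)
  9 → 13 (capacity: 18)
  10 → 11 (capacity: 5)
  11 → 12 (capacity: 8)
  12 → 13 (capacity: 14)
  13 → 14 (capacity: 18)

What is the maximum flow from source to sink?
Maximum flow = 9

Max flow: 9

Flow assignment:
  0 → 1: 9/19
  1 → 2: 9/9
  2 → 3: 9/19
  3 → 9: 9/20
  9 → 13: 9/18
  13 → 14: 9/18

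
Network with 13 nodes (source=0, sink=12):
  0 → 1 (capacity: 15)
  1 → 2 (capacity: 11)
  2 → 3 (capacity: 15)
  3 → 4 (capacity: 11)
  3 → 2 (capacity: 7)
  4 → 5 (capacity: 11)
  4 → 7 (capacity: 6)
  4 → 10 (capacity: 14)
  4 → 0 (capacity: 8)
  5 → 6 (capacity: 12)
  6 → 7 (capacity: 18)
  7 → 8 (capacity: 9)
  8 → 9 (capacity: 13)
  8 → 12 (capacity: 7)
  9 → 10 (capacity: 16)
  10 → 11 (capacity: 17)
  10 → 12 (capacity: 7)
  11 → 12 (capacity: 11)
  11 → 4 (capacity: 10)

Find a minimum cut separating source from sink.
Min cut value = 11, edges: (3,4)

Min cut value: 11
Partition: S = [0, 1, 2, 3], T = [4, 5, 6, 7, 8, 9, 10, 11, 12]
Cut edges: (3,4)

By max-flow min-cut theorem, max flow = min cut = 11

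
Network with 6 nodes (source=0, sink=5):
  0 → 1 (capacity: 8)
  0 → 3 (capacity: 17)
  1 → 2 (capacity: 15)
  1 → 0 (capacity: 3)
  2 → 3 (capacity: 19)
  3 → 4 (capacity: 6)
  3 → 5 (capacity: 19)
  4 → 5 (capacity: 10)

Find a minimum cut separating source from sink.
Min cut value = 25, edges: (3,4), (3,5)

Min cut value: 25
Partition: S = [0, 1, 2, 3], T = [4, 5]
Cut edges: (3,4), (3,5)

By max-flow min-cut theorem, max flow = min cut = 25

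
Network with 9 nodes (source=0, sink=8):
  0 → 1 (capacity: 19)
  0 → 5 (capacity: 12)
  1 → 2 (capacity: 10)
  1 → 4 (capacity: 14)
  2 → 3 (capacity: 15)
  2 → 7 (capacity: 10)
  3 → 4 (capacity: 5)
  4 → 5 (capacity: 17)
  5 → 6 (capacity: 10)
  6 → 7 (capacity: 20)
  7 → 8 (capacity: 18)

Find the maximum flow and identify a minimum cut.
Max flow = 18, Min cut edges: (7,8)

Maximum flow: 18
Minimum cut: (7,8)
Partition: S = [0, 1, 2, 3, 4, 5, 6, 7], T = [8]

Max-flow min-cut theorem verified: both equal 18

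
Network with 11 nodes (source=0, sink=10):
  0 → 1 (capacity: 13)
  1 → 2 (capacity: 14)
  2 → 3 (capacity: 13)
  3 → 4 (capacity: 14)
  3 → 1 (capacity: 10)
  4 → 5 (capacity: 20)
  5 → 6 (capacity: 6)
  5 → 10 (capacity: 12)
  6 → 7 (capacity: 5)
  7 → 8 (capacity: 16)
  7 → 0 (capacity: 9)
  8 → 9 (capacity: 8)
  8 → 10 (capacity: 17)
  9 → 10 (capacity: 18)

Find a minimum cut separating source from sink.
Min cut value = 13, edges: (2,3)

Min cut value: 13
Partition: S = [0, 1, 2], T = [3, 4, 5, 6, 7, 8, 9, 10]
Cut edges: (2,3)

By max-flow min-cut theorem, max flow = min cut = 13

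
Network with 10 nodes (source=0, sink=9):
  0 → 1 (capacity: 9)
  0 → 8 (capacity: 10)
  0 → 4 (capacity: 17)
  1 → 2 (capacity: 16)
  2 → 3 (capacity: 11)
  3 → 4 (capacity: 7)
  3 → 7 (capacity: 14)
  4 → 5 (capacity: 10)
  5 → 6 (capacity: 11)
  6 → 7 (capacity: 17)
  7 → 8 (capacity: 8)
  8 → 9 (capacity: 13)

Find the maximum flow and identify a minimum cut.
Max flow = 13, Min cut edges: (8,9)

Maximum flow: 13
Minimum cut: (8,9)
Partition: S = [0, 1, 2, 3, 4, 5, 6, 7, 8], T = [9]

Max-flow min-cut theorem verified: both equal 13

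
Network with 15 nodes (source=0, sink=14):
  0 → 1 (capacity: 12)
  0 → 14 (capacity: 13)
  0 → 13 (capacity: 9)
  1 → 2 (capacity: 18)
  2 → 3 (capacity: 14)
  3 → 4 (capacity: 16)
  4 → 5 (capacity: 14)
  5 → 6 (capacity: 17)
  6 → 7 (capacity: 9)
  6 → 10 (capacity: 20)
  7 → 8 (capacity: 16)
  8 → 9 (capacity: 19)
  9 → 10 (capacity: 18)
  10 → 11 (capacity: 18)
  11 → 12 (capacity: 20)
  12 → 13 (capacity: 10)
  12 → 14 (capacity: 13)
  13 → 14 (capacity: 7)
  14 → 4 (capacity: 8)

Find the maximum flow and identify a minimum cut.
Max flow = 32, Min cut edges: (0,1), (0,14), (13,14)

Maximum flow: 32
Minimum cut: (0,1), (0,14), (13,14)
Partition: S = [0, 13], T = [1, 2, 3, 4, 5, 6, 7, 8, 9, 10, 11, 12, 14]

Max-flow min-cut theorem verified: both equal 32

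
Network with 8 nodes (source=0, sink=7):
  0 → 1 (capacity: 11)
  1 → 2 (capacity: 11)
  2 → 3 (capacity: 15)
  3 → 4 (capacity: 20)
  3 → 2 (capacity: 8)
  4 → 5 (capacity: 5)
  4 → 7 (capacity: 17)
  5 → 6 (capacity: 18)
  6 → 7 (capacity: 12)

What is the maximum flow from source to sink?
Maximum flow = 11

Max flow: 11

Flow assignment:
  0 → 1: 11/11
  1 → 2: 11/11
  2 → 3: 11/15
  3 → 4: 11/20
  4 → 7: 11/17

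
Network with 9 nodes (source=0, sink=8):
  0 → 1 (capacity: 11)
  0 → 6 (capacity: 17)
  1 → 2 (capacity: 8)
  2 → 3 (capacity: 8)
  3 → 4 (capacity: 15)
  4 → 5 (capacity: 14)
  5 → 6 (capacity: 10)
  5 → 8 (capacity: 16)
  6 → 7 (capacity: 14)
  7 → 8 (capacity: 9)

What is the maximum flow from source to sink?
Maximum flow = 17

Max flow: 17

Flow assignment:
  0 → 1: 8/11
  0 → 6: 9/17
  1 → 2: 8/8
  2 → 3: 8/8
  3 → 4: 8/15
  4 → 5: 8/14
  5 → 8: 8/16
  6 → 7: 9/14
  7 → 8: 9/9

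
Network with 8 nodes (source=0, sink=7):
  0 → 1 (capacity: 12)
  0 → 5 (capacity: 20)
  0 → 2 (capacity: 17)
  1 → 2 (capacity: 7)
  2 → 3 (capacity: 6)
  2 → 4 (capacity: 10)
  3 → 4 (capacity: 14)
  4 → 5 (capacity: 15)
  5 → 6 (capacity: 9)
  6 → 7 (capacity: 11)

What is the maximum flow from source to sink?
Maximum flow = 9

Max flow: 9

Flow assignment:
  0 → 1: 7/12
  0 → 2: 2/17
  1 → 2: 7/7
  2 → 3: 5/6
  2 → 4: 4/10
  3 → 4: 5/14
  4 → 5: 9/15
  5 → 6: 9/9
  6 → 7: 9/11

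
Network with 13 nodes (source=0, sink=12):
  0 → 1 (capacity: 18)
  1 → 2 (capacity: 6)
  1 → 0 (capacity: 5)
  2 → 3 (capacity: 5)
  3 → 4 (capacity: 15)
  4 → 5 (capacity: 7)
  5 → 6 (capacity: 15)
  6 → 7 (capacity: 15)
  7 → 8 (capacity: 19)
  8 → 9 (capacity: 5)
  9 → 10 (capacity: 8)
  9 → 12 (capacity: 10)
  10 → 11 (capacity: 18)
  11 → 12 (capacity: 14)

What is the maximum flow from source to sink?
Maximum flow = 5

Max flow: 5

Flow assignment:
  0 → 1: 5/18
  1 → 2: 5/6
  2 → 3: 5/5
  3 → 4: 5/15
  4 → 5: 5/7
  5 → 6: 5/15
  6 → 7: 5/15
  7 → 8: 5/19
  8 → 9: 5/5
  9 → 12: 5/10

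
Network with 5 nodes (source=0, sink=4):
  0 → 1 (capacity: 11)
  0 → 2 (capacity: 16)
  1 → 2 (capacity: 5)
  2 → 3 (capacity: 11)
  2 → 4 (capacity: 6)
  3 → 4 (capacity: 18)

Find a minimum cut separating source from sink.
Min cut value = 17, edges: (2,3), (2,4)

Min cut value: 17
Partition: S = [0, 1, 2], T = [3, 4]
Cut edges: (2,3), (2,4)

By max-flow min-cut theorem, max flow = min cut = 17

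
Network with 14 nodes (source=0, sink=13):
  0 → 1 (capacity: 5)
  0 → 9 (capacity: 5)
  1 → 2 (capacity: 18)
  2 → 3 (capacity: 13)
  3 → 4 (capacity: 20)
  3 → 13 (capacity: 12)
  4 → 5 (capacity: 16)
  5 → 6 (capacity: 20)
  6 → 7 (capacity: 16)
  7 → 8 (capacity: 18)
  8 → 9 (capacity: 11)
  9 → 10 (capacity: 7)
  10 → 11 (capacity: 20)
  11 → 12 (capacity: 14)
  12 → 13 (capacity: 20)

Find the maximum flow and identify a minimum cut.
Max flow = 10, Min cut edges: (0,1), (0,9)

Maximum flow: 10
Minimum cut: (0,1), (0,9)
Partition: S = [0], T = [1, 2, 3, 4, 5, 6, 7, 8, 9, 10, 11, 12, 13]

Max-flow min-cut theorem verified: both equal 10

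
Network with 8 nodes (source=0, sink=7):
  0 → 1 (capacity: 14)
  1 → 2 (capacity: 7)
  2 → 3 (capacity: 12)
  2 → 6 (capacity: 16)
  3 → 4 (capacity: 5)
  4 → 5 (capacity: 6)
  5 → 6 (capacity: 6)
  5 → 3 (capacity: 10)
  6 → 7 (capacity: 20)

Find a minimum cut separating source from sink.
Min cut value = 7, edges: (1,2)

Min cut value: 7
Partition: S = [0, 1], T = [2, 3, 4, 5, 6, 7]
Cut edges: (1,2)

By max-flow min-cut theorem, max flow = min cut = 7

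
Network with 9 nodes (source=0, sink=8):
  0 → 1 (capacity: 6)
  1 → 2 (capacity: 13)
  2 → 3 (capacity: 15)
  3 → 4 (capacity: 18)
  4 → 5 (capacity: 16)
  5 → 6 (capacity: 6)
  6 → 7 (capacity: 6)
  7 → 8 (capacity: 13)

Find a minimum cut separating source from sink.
Min cut value = 6, edges: (6,7)

Min cut value: 6
Partition: S = [0, 1, 2, 3, 4, 5, 6], T = [7, 8]
Cut edges: (6,7)

By max-flow min-cut theorem, max flow = min cut = 6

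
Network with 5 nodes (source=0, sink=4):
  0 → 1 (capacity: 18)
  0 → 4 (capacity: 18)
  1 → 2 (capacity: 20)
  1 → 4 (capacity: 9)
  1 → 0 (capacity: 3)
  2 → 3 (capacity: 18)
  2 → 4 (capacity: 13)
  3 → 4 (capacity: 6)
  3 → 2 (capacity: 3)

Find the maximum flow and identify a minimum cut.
Max flow = 36, Min cut edges: (0,1), (0,4)

Maximum flow: 36
Minimum cut: (0,1), (0,4)
Partition: S = [0], T = [1, 2, 3, 4]

Max-flow min-cut theorem verified: both equal 36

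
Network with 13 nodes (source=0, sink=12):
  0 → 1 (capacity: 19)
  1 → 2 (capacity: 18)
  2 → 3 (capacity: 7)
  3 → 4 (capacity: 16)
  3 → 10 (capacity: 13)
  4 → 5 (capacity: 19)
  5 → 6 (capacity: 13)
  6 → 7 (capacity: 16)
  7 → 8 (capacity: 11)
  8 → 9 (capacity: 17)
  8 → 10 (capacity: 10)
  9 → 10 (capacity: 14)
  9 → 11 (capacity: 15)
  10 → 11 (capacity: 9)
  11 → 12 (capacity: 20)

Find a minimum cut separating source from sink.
Min cut value = 7, edges: (2,3)

Min cut value: 7
Partition: S = [0, 1, 2], T = [3, 4, 5, 6, 7, 8, 9, 10, 11, 12]
Cut edges: (2,3)

By max-flow min-cut theorem, max flow = min cut = 7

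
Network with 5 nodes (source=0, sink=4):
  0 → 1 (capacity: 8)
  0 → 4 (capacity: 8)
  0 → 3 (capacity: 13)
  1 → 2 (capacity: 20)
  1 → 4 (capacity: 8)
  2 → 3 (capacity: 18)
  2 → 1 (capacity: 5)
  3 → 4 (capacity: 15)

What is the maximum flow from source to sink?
Maximum flow = 29

Max flow: 29

Flow assignment:
  0 → 1: 8/8
  0 → 4: 8/8
  0 → 3: 13/13
  1 → 4: 8/8
  3 → 4: 13/15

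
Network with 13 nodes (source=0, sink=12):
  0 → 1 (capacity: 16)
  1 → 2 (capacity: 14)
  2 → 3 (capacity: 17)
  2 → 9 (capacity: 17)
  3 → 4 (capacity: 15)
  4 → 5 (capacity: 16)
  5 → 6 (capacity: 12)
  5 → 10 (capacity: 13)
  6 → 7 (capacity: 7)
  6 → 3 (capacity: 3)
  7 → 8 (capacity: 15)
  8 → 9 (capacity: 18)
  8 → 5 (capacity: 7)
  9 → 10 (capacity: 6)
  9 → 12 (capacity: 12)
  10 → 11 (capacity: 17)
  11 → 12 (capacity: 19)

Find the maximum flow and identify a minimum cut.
Max flow = 14, Min cut edges: (1,2)

Maximum flow: 14
Minimum cut: (1,2)
Partition: S = [0, 1], T = [2, 3, 4, 5, 6, 7, 8, 9, 10, 11, 12]

Max-flow min-cut theorem verified: both equal 14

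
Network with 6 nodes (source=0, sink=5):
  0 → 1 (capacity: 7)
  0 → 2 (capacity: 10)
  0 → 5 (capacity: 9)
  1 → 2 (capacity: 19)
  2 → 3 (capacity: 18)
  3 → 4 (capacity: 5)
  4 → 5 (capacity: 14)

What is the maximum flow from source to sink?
Maximum flow = 14

Max flow: 14

Flow assignment:
  0 → 1: 5/7
  0 → 5: 9/9
  1 → 2: 5/19
  2 → 3: 5/18
  3 → 4: 5/5
  4 → 5: 5/14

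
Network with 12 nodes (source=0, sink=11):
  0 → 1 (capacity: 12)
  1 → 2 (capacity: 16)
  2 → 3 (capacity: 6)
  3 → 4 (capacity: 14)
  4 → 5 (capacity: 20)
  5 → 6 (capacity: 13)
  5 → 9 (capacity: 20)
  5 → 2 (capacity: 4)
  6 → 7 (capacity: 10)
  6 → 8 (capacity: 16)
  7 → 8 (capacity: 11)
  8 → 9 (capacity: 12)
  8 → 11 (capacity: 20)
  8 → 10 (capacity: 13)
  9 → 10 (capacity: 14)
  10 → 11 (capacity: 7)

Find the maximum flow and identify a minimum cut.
Max flow = 6, Min cut edges: (2,3)

Maximum flow: 6
Minimum cut: (2,3)
Partition: S = [0, 1, 2], T = [3, 4, 5, 6, 7, 8, 9, 10, 11]

Max-flow min-cut theorem verified: both equal 6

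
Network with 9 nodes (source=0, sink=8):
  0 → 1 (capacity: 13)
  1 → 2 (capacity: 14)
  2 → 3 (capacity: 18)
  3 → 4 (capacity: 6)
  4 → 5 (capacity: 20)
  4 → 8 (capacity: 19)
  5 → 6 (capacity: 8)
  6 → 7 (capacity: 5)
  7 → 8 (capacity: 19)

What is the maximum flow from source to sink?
Maximum flow = 6

Max flow: 6

Flow assignment:
  0 → 1: 6/13
  1 → 2: 6/14
  2 → 3: 6/18
  3 → 4: 6/6
  4 → 8: 6/19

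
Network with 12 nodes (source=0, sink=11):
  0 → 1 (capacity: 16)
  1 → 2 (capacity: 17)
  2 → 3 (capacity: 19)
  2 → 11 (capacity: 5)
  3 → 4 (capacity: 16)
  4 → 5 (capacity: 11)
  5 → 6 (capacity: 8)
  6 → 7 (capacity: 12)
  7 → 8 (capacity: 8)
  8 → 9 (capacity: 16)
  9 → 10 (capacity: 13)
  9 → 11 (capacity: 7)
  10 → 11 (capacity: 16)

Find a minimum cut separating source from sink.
Min cut value = 13, edges: (2,11), (7,8)

Min cut value: 13
Partition: S = [0, 1, 2, 3, 4, 5, 6, 7], T = [8, 9, 10, 11]
Cut edges: (2,11), (7,8)

By max-flow min-cut theorem, max flow = min cut = 13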